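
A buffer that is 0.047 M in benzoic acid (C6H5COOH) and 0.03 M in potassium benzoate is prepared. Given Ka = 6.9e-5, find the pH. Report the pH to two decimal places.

pH = 3.97

pKa = −log(6.9 × 10^-5) = 4.161
Henderson–Hasselbalch: pH = pKa + log([C6H5COO-]/[C6H5COOH]) = 4.161 + log(0.03/0.047)
pH = 4.161 + (-0.195) = 3.97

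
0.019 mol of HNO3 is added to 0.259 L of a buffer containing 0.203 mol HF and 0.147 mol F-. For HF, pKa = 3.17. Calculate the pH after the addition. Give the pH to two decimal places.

pH = 2.93

After neutralization: n(HF) = 0.222 mol, n(F-) = 0.128 mol.
pH = pKa + log([A⁻]/[HA]) = 3.17 + log(0.128/0.222) = 3.17 -0.239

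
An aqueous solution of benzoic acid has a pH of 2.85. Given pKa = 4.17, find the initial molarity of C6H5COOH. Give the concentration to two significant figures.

[H+] = 10^(-2.85) = 1.41 × 10^-3 M = x
Ka = 10^(−4.17) = 6.76 × 10^-5
Ka = x²/(C₀ − x) ⇒ C₀ = x + x²/Ka
C₀ = 1.41 × 10^-3 + (1.41 × 10^-3)²/(6.76 × 10^-5) = 3.08 × 10^-2 M

C₀ = 3.1 × 10^-2 M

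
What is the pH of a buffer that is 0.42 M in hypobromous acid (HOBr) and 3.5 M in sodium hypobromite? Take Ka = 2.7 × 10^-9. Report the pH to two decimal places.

pKa = −log(2.7 × 10^-9) = 8.569
Using pH = pKa + log([base]/[acid]) with [base]/[acid] = 3.5/0.42:
pH = 8.569 + (+0.921) = 9.49

pH = 9.49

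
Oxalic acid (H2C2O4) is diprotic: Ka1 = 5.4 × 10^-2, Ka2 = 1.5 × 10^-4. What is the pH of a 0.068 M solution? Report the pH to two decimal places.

pH = 1.41

Since Ka1 ≫ Ka2, the first ionization dominates [H+].
Ka1 = x²/(0.068 − x) = 5.4 × 10^-2
Solving the quadratic: x = (−Ka1 + √(Ka1² + 4·Ka1·C₀))/2 = 3.93 × 10^-2 M
pH = −log(3.93 × 10^-2) = 1.41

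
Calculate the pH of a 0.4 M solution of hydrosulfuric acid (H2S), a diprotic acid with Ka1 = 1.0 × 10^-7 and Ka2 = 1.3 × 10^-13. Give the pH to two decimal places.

Ka1 ≫ Ka2, so treat the first dissociation as the only significant source of H+.
Ka1 = x²/(0.4 − x) = 1.0 × 10^-7
x ≈ √(1.0 × 10^-7 × 0.4) = 2.00 × 10^-4 M
pH = −log(2.00 × 10^-4) = 3.70

pH = 3.70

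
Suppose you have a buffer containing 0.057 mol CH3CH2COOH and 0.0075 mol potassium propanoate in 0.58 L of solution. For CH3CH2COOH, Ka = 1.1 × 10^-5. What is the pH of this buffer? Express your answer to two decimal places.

pKa = −log(1.1 × 10^-5) = 4.959
Henderson–Hasselbalch: pH = pKa + log([CH3CH2COO-]/[CH3CH2COOH]) = 4.959 + log(0.0075/0.057)
pH = 4.959 + (-0.881) = 4.08

pH = 4.08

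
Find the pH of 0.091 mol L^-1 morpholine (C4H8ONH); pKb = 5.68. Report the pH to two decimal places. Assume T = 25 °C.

pH = 10.64

C4H8ONH + H2O ⇌ C4H8ONH2+ + OH-
Kb = 10^(−5.68) = 2.09 × 10^-6
Let x = [OH-] at equilibrium. Kb = x²/(0.091 − x).
Assume x ≪ 0.091: x ≈ √(2.09 × 10^-6 × 0.091) = 4.36 × 10^-4 M
pOH = −log(4.36 × 10^-4) = 3.36; pH = 14.00 − 3.36 = 10.64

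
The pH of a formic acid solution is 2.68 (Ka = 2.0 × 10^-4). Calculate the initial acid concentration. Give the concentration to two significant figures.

C₀ = 2.4 × 10^-2 M

[H+] = 10^(-2.68) = 2.09 × 10^-3 M = x
Ka = x²/(C₀ − x) ⇒ C₀ = x + x²/Ka
C₀ = 2.09 × 10^-3 + (2.09 × 10^-3)²/(2.0 × 10^-4) = 2.39 × 10^-2 M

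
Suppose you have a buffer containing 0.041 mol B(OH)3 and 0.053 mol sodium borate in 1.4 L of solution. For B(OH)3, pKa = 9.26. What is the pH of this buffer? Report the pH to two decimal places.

pH = 9.37

pH = pKa + log([A⁻]/[HA]) = 9.26 + log(0.053/0.041)
pH = 9.26 + (+0.111) = 9.37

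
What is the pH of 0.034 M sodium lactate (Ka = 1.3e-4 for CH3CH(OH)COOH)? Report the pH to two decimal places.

pH = 8.21

CH3CH(OH)COO- is the conjugate base of the weak acid CH3CH(OH)COOH.
Kb = Kw/Ka = 1.0×10^-14 / 1.3 × 10^-4 = 7.69 × 10^-11
Let x = [OH-] at equilibrium. Kb = x²/(0.034 − x).
Assume x ≪ 0.034: x ≈ √(7.69 × 10^-11 × 0.034) = 1.62 × 10^-6 M
(x/C₀ = 0.0048% < 5%, so the approximation holds.)
pOH = −log(1.62 × 10^-6) = 5.79; pH = 14.00 − 5.79 = 8.21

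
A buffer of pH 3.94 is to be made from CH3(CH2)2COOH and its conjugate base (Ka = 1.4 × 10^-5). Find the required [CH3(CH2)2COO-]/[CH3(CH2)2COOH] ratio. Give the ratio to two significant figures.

ratio = 0.12

pKa = -log(1.4 × 10^-5) = 4.854
pH = pKa + log(r) ⇒ log(r) = 3.94 − 4.854 = -0.914
r = [CH3(CH2)2COO-]/[CH3(CH2)2COOH] = 10^(-0.914) = 0.122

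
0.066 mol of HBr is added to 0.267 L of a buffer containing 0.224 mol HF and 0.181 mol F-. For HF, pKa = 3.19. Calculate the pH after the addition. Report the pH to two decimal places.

pH = 2.79

After neutralization: n(HF) = 0.29 mol, n(F-) = 0.115 mol.
Henderson–Hasselbalch with mole ratio 0.115/0.29: pH = 3.19 + (-0.402)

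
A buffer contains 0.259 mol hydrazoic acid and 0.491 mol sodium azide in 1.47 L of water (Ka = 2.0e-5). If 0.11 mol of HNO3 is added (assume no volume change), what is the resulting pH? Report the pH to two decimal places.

Added H+ converts N3- to HN3: HN3 → 0.369 mol, N3- → 0.381 mol.
pKa = −log(2.0 × 10^-5) = 4.699
pH = pKa + log([A⁻]/[HA]) = 4.699 + log(0.381/0.369) = 4.699 +0.014

pH = 4.71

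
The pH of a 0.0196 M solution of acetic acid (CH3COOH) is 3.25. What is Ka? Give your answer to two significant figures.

Ka = 1.7 × 10^-5

[H+] = 10^(-3.25) = 5.62 × 10^-4 M
At equilibrium [HA] = 0.0196 − 5.62 × 10^-4 = 1.90 × 10^-2 M
Ka = [H+][A-]/[HA] = (5.62 × 10^-4)² / 1.90 × 10^-2 = 1.7 × 10^-5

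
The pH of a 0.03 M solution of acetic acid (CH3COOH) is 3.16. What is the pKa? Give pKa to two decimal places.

[H+] = 10^(-3.16) = 6.92 × 10^-4 M
At equilibrium [HA] = 0.03 − 6.92 × 10^-4 = 2.93 × 10^-2 M
Ka = [H+][A-]/[HA] = (6.92 × 10^-4)² / 2.93 × 10^-2 = 1.63 × 10^-5
pKa = -log(1.63 × 10^-5) = 4.79

pKa = 4.79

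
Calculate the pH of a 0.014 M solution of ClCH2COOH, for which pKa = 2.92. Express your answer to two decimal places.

ClCH2COOH ⇌ ClCH2COO- + H+
Ka = 10^(−2.92) = 1.20 × 10^-3
From the ICE table, Ka = [H+]²/(0.014 − [H+]) = 1.20 × 10^-3.
[H+] is not negligible relative to C₀; solve [H+]² + 0.0012·[H+] − 1.68e-05 = 0.
[H+] = (−Ka + √(Ka² + 4·Ka·C₀))/2 = 3.54 × 10^-3 M
pH = −log(3.54 × 10^-3) = 2.45

pH = 2.45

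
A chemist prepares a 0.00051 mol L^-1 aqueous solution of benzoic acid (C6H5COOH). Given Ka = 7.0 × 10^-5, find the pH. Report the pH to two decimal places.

C6H5COOH ⇌ C6H5COO- + H+
From the ICE table, Ka = x²/(0.00051 − x) = 7.0 × 10^-5.
The 5% rule fails; solving x² + Ka·x − Ka·C₀ = 0 exactly:
x = (−Ka + √(Ka² + 4·Ka·C₀))/2 = 1.57 × 10^-4 M
pH = −log[H+] = −log(1.57 × 10^-4) = 3.80

pH = 3.80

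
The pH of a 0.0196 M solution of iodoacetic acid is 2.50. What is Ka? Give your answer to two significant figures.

Ka = 6.1 × 10^-4

[H+] = 10^(-2.50) = 3.16 × 10^-3 M
At equilibrium [HA] = 0.0196 − 3.16 × 10^-3 = 1.64 × 10^-2 M
Ka = [H+][A-]/[HA] = (3.16 × 10^-3)² / 1.64 × 10^-2 = 6.1 × 10^-4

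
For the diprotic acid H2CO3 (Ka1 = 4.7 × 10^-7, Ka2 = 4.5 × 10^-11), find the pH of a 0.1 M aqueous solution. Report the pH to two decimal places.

pH = 3.66

Since Ka1 ≫ Ka2, the first ionization dominates [H+].
Ka1 = x²/(0.1 − x) = 4.7 × 10^-7
x ≈ √(4.7 × 10^-7 × 0.1) = 2.17 × 10^-4 M
pH = −log(2.17 × 10^-4) = 3.66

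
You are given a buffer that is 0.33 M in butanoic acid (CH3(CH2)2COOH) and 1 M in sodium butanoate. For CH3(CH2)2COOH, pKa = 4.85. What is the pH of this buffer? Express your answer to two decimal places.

pH = 5.33

Henderson–Hasselbalch: pH = pKa + log([CH3(CH2)2COO-]/[CH3(CH2)2COOH]) = 4.85 + log(1/0.33)
pH = 4.85 + (+0.481) = 5.33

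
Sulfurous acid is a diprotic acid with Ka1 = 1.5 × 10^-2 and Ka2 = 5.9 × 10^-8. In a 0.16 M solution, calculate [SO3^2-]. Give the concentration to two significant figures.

First ionization gives [H+] ≈ [HSO3-] = 4.21 × 10^-2 M.
Second step: Ka2 = [H+][SO3^2-]/[HSO3-] ≈ [SO3^2-] (since [H+] ≈ [HSO3-]).
So [SO3^2-] ≈ Ka2.

5.9 × 10^-8 M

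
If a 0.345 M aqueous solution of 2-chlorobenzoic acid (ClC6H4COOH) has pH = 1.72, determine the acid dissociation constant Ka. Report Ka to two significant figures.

[H+] = 10^(-1.72) = 1.91 × 10^-2 M
At equilibrium [HA] = 0.345 − 1.91 × 10^-2 = 3.26 × 10^-1 M
Ka = [H+][A-]/[HA] = (1.91 × 10^-2)² / 3.26 × 10^-1 = 1.1 × 10^-3

Ka = 1.1 × 10^-3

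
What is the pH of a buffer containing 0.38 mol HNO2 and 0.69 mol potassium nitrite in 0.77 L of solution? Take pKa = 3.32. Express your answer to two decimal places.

pH = pKa + log([A⁻]/[HA]) = 3.32 + log(0.69/0.38)
pH = 3.32 + (+0.259) = 3.58

pH = 3.58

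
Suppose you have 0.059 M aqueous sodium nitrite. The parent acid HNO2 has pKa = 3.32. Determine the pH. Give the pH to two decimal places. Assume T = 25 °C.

pH = 8.05

NO2- is the conjugate base of the weak acid HNO2.
Ka = 10^(−3.32) = 4.79 × 10^-4
Kb = Kw/Ka = 1.0×10^-14 / 4.79 × 10^-4 = 2.09 × 10^-11
Kb = x²/(0.059 − x) = 2.09 × 10^-11
Since Kb ≪ C₀, x ≈ √(Kb·C₀) = 1.11 × 10^-6 M.
(x/C₀ = 0.0019% < 5%, so the approximation holds.)
pOH = −log(1.11 × 10^-6) = 5.95; pH = 14.00 − 5.95 = 8.05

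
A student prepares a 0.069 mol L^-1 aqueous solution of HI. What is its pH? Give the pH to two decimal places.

pH = 1.16

HI is a strong acid and dissociates completely, so [H+] = 0.069 M.
pH = -log(0.069) = 1.16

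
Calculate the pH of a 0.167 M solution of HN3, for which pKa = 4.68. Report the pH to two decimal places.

pH = 2.73

HN3 ⇌ N3- + H+
Ka = 10^(−4.68) = 2.09 × 10^-5
From the ICE table, Ka = x²/(0.167 − x) = 2.09 × 10^-5.
Assume x ≪ 0.167: x ≈ √(2.09 × 10^-5 × 0.167) = 1.87 × 10^-3 M
pH = −log(1.87 × 10^-3) = 2.73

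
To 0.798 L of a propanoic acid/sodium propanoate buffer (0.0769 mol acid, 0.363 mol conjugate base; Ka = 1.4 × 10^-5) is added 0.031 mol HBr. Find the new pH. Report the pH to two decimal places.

After neutralization: n(CH3CH2COOH) = 0.108 mol, n(CH3CH2COO-) = 0.332 mol.
pKa = −log(1.4 × 10^-5) = 4.854
Henderson–Hasselbalch with mole ratio 0.332/0.108: pH = 4.854 + (+0.488)

pH = 5.34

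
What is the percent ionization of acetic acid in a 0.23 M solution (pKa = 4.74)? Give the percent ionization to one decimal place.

CH3COOH ⇌ CH3COO- + H+; let x = [H+] at equilibrium.
Ka = 10^(−4.74) = 1.82 × 10^-5
x ≈ √(Ka·C₀) = √(1.82 × 10^-5 × 0.23) = 2.05 × 10^-3 M
Fraction ionized = 2.05 × 10^-3 / 0.23 = 0.0089 → 0.9%

0.9%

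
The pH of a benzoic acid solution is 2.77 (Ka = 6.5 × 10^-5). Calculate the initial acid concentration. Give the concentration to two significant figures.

C₀ = 4.6 × 10^-2 M

[H+] = 10^(-2.77) = 1.70 × 10^-3 M = x
Ka = x²/(C₀ − x) ⇒ C₀ = x + x²/Ka
C₀ = 1.70 × 10^-3 + (1.70 × 10^-3)²/(6.5 × 10^-5) = 4.62 × 10^-2 M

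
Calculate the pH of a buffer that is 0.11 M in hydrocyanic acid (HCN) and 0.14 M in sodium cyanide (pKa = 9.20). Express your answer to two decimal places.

Henderson–Hasselbalch: pH = pKa + log([CN-]/[HCN]) = 9.20 + log(0.14/0.11)
pH = 9.20 + (+0.105) = 9.30

pH = 9.30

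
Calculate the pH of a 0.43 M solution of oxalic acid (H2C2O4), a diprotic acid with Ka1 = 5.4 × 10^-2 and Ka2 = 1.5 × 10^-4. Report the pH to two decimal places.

pH = 0.89

Since Ka1 ≫ Ka2, the first ionization dominates [H+].
Ka1 = x²/(0.43 − x) = 5.4 × 10^-2
Solving the quadratic: x = (−Ka1 + √(Ka1² + 4·Ka1·C₀))/2 = 1.28 × 10^-1 M
pH = −log(1.28 × 10^-1) = 0.89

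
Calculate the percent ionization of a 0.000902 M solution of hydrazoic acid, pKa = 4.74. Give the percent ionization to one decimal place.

HN3 ⇌ N3- + H+; let x = [H+] at equilibrium.
Ka = 10^(−4.74) = 1.82 × 10^-5
Solve x² + 1.82e-05x − 1.64e-08 = 0 → x = 1.19 × 10^-4 M
Fraction ionized = 1.19 × 10^-4 / 0.000902 = 0.1319 → 13.2%

13.2%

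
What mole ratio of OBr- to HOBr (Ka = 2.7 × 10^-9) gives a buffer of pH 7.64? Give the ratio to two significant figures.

pKa = -log(2.7 × 10^-9) = 8.569
pH = pKa + log(r) ⇒ log(r) = 7.64 − 8.569 = -0.929
r = [OBr-]/[HOBr] = 10^(-0.929) = 0.118

ratio = 0.12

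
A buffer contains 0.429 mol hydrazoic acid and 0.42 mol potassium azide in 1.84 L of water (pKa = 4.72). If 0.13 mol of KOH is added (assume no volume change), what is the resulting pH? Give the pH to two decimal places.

OH- converts HN3 to N3-: HN3 → 0.299 mol, N3- → 0.55 mol.
pH = pKa + log(n_N3-/n_HN3) = 4.72 + log(0.55/0.299) = 4.72 + (+0.265)

pH = 4.98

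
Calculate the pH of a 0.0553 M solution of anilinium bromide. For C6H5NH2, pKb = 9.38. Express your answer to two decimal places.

C6H5NH3+ is the conjugate acid of the weak base C6H5NH2.
Kb = 10^(−9.38) = 4.17 × 10^-10
Ka = Kw/Kb = 1.0×10^-14 / 4.17 × 10^-10 = 2.40 × 10^-5
From the ICE table, Ka = x²/(0.0553 − x) = 2.40 × 10^-5.
Since Ka ≪ C₀, x ≈ √(Ka·C₀) = 1.15 × 10^-3 M.
Check: 2.1% ionized — well under 5%, approximation valid.
pH = −log[H+] = −log(1.15 × 10^-3) = 2.94

pH = 2.94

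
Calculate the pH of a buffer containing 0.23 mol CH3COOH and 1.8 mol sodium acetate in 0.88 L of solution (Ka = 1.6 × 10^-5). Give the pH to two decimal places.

pH = 5.69

pKa = −log(1.6 × 10^-5) = 4.796
Henderson–Hasselbalch: pH = pKa + log([CH3COO-]/[CH3COOH]) = 4.796 + log(1.8/0.23)
pH = 4.796 + (+0.894) = 5.69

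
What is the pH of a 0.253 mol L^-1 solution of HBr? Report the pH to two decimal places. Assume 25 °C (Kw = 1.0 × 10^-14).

HBr is a strong acid and dissociates completely, so [H+] = 0.253 M.
pH = -log(0.253) = 0.60

pH = 0.60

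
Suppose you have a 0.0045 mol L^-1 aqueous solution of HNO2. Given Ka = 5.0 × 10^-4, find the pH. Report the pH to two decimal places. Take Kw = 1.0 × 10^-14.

pH = 2.90

HNO2 ⇌ NO2- + H+
From the ICE table, Ka = [H+]²/(0.0045 − [H+]) = 5.0 × 10^-4.
The 5% rule fails; solving [H+]² + Ka·[H+] − Ka·C₀ = 0 exactly:
[H+] = (−Ka + √(Ka² + 4·Ka·C₀))/2 = 1.27 × 10^-3 M
pH = −log[H+] = −log(1.27 × 10^-3) = 2.90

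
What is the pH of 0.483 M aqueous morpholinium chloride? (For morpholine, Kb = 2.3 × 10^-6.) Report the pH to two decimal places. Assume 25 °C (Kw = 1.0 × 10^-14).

C4H8ONH2+ is the conjugate acid of the weak base C4H8ONH.
Ka = Kw/Kb = 1.0×10^-14 / 2.3 × 10^-6 = 4.35 × 10^-9
From the ICE table, Ka = [H+]²/(0.483 − [H+]) = 4.35 × 10^-9.
Neglecting [H+] in the denominator: [H+] = √(4.35 × 10^-9 × 0.483) = 4.58 × 10^-5 M
pH = −log(4.58 × 10^-5) = 4.34

pH = 4.34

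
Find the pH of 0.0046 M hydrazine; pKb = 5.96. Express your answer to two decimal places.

pH = 9.85

N2H4 + H2O ⇌ N2H5+ + OH-
Kb = 10^(−5.96) = 1.10 × 10^-6
Let x = [OH-] at equilibrium. Kb = x²/(0.0046 − x).
Neglecting x in the denominator: x = √(1.10 × 10^-6 × 0.0046) = 7.11 × 10^-5 M
Check: 1.5% ionized — well under 5%, approximation valid.
pOH = 4.15, so pH = 14.00 − pOH = 9.85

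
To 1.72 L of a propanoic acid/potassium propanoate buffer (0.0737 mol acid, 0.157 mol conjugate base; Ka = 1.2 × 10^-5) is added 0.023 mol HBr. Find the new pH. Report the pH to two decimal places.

pH = 5.06

Added H+ converts CH3CH2COO- to CH3CH2COOH: CH3CH2COOH → 0.0967 mol, CH3CH2COO- → 0.134 mol.
pKa = −log(1.2 × 10^-5) = 4.921
pH = pKa + log(n_CH3CH2COO-/n_CH3CH2COOH) = 4.921 + log(0.134/0.0967) = 4.921 + (+0.142)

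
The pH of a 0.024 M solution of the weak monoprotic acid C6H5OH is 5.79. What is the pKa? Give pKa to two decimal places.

[H+] = 10^(-5.79) = 1.62 × 10^-6 M
At equilibrium [HA] = 0.024 − 1.62 × 10^-6 = 2.40 × 10^-2 M
Ka = [H+][A-]/[HA] = (1.62 × 10^-6)² / 2.40 × 10^-2 = 1.09 × 10^-10
pKa = -log(1.09 × 10^-10) = 9.96

pKa = 9.96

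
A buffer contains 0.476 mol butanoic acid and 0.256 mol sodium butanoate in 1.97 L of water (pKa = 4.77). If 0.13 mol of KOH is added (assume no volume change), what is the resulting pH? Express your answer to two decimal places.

After neutralization: n(CH3(CH2)2COOH) = 0.346 mol, n(CH3(CH2)2COO-) = 0.386 mol.
Henderson–Hasselbalch with mole ratio 0.386/0.346: pH = 4.77 + (+0.048)

pH = 4.82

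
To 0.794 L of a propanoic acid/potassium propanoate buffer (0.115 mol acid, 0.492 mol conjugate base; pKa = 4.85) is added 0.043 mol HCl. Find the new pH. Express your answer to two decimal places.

After neutralization: n(CH3CH2COOH) = 0.158 mol, n(CH3CH2COO-) = 0.449 mol.
pH = pKa + log(n_CH3CH2COO-/n_CH3CH2COOH) = 4.85 + log(0.449/0.158) = 4.85 + (+0.454)

pH = 5.30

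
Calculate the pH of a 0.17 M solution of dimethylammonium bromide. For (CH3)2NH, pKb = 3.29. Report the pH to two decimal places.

(CH3)2NH2+ is the conjugate acid of the weak base (CH3)2NH.
Kb = 10^(−3.29) = 5.13 × 10^-4
Ka = Kw/Kb = 1.0×10^-14 / 5.13 × 10^-4 = 1.95 × 10^-11
From the ICE table, Ka = [H+]²/(0.17 − [H+]) = 1.95 × 10^-11.
Since Ka ≪ C₀, [H+] ≈ √(Ka·C₀) = 1.82 × 10^-6 M.
Check: 0.0011% ionized — well under 5%, approximation valid.
pH = −log(1.82 × 10^-6) = 5.74

pH = 5.74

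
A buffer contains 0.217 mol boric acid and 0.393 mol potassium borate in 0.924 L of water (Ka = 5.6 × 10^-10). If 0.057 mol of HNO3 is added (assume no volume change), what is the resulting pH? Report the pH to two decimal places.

Added H+ converts B(OH)4- to B(OH)3: B(OH)3 → 0.274 mol, B(OH)4- → 0.336 mol.
pKa = −log(5.6 × 10^-10) = 9.252
pH = pKa + log([A⁻]/[HA]) = 9.252 + log(0.336/0.274) = 9.252 +0.089

pH = 9.34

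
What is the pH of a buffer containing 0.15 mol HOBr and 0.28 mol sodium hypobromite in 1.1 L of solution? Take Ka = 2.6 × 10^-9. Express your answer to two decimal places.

pH = 8.86

pKa = −log(2.6 × 10^-9) = 8.585
Henderson–Hasselbalch: pH = pKa + log([OBr-]/[HOBr]) = 8.585 + log(0.28/0.15)
pH = 8.585 + (+0.271) = 8.86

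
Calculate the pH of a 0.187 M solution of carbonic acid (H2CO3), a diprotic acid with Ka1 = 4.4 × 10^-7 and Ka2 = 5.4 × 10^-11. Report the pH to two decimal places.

Since Ka1 ≫ Ka2, the first ionization dominates [H+].
Ka1 = x²/(0.187 − x) = 4.4 × 10^-7
x ≈ √(4.4 × 10^-7 × 0.187) = 2.87 × 10^-4 M
pH = −log(2.87 × 10^-4) = 3.54

pH = 3.54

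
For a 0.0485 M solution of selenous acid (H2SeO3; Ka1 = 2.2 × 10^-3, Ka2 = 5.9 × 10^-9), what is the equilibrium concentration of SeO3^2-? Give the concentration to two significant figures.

5.9 × 10^-9 M

First ionization gives [H+] ≈ [HSeO3-] = 9.29 × 10^-3 M.
Second step: Ka2 = [H+][SeO3^2-]/[HSeO3-] ≈ [SeO3^2-] (since [H+] ≈ [HSeO3-]).
So [SeO3^2-] ≈ Ka2.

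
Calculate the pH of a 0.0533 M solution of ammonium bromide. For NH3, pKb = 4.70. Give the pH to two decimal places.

pH = 5.29

NH4+ is the conjugate acid of the weak base NH3.
Kb = 10^(−4.70) = 2.00 × 10^-5
Ka = Kw/Kb = 1.0×10^-14 / 2.00 × 10^-5 = 5.00 × 10^-10
Let x = [H+] at equilibrium. Ka = x²/(0.0533 − x).
Assume x ≪ 0.0533: x ≈ √(5.00 × 10^-10 × 0.0533) = 5.16 × 10^-6 M
Check: 0.0097% ionized — well under 5%, approximation valid.
pH = −log(5.16 × 10^-6) = 5.29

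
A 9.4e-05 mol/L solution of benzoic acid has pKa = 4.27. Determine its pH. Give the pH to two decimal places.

pH = 4.31

C6H5COOH ⇌ C6H5COO- + H+
Ka = 10^(−4.27) = 5.37 × 10^-5
Ka = x²/(9.4e-05 − x) = 5.37 × 10^-5
x is not negligible relative to C₀; solve x² + 5.37e-05·x − 5.05e-09 = 0.
x = (−Ka + √(Ka² + 4·Ka·C₀))/2 = 4.91 × 10^-5 M
pH = −log[H+] = −log(4.91 × 10^-5) = 4.31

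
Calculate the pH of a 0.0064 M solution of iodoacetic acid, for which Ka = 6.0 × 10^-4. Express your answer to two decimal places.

ICH2COOH ⇌ ICH2COO- + H+
Ka = x²/(0.0064 − x) = 6.0 × 10^-4
The 5% rule fails; solving x² + Ka·x − Ka·C₀ = 0 exactly:
x = [−0.0006 + √(0.0006² + 1.54e-05)]/2 = 1.68 × 10^-3 M
pH = −log[H+] = −log(1.68 × 10^-3) = 2.77

pH = 2.77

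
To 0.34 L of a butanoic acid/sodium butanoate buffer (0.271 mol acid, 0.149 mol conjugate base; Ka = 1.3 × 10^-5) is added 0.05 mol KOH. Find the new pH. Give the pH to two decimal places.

After neutralization: n(CH3(CH2)2COOH) = 0.221 mol, n(CH3(CH2)2COO-) = 0.199 mol.
pKa = −log(1.3 × 10^-5) = 4.886
pH = pKa + log([A⁻]/[HA]) = 4.886 + log(0.199/0.221) = 4.886 -0.046

pH = 4.84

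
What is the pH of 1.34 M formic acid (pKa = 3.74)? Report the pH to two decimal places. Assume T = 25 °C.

pH = 1.81

HCOOH ⇌ HCOO- + H+
Ka = 10^(−3.74) = 1.82 × 10^-4
Ka = x²/(1.34 − x) = 1.82 × 10^-4
Neglecting x in the denominator: x = √(1.82 × 10^-4 × 1.34) = 1.56 × 10^-2 M
Check: 1.2% ionized — well under 5%, approximation valid.
pH = −log(1.56 × 10^-2) = 1.81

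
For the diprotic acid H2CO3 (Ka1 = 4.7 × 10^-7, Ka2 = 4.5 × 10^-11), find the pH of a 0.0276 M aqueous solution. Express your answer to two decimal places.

Since Ka1 ≫ Ka2, the first ionization dominates [H+].
Ka1 = x²/(0.0276 − x) = 4.7 × 10^-7
x ≈ √(4.7 × 10^-7 × 0.0276) = 1.14 × 10^-4 M
pH = −log(1.14 × 10^-4) = 3.94

pH = 3.94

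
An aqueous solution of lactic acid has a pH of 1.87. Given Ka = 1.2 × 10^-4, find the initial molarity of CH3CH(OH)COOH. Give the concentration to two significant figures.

[H+] = 10^(-1.87) = 1.35 × 10^-2 M = x
Ka = x²/(C₀ − x) ⇒ C₀ = x + x²/Ka
C₀ = 1.35 × 10^-2 + (1.35 × 10^-2)²/(1.2 × 10^-4) = 1.53 M

C₀ = 1.5 M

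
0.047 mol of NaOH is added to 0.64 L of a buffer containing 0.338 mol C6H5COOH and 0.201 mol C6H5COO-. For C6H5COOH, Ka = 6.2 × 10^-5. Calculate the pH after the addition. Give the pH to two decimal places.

pH = 4.14

After neutralization: n(C6H5COOH) = 0.291 mol, n(C6H5COO-) = 0.248 mol.
pKa = −log(6.2 × 10^-5) = 4.208
pH = pKa + log(n_C6H5COO-/n_C6H5COOH) = 4.208 + log(0.248/0.291) = 4.208 + (-0.069)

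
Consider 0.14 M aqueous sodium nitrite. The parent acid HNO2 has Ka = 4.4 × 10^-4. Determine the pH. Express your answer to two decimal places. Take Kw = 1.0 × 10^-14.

pH = 8.25

NO2- is the conjugate base of the weak acid HNO2.
Kb = Kw/Ka = 1.0×10^-14 / 4.4 × 10^-4 = 2.27 × 10^-11
From the ICE table, Kb = [OH-]²/(0.14 − [OH-]) = 2.27 × 10^-11.
Neglecting [OH-] in the denominator: [OH-] = √(2.27 × 10^-11 × 0.14) = 1.78 × 10^-6 M
Check: 0.0013% ionized — well under 5%, approximation valid.
pOH = −log(1.78 × 10^-6) = 5.75; pH = 14.00 − 5.75 = 8.25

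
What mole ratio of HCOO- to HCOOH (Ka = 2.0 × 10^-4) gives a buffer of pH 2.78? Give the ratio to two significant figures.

ratio = 0.12

pKa = -log(2.0 × 10^-4) = 3.699
pH = pKa + log(r) ⇒ log(r) = 2.78 − 3.699 = -0.919
r = [HCOO-]/[HCOOH] = 10^(-0.919) = 0.121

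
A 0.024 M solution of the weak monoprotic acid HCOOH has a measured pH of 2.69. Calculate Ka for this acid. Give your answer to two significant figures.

[H+] = 10^(-2.69) = 2.04 × 10^-3 M
At equilibrium [HA] = 0.024 − 2.04 × 10^-3 = 2.20 × 10^-2 M
Ka = [H+][A-]/[HA] = (2.04 × 10^-3)² / 2.20 × 10^-2 = 1.9 × 10^-4

Ka = 1.9 × 10^-4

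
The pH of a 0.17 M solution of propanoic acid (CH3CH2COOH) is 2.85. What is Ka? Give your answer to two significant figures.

[H+] = 10^(-2.85) = 1.41 × 10^-3 M
At equilibrium [HA] = 0.17 − 1.41 × 10^-3 = 1.69 × 10^-1 M
Ka = [H+][A-]/[HA] = (1.41 × 10^-3)² / 1.69 × 10^-1 = 1.2 × 10^-5

Ka = 1.2 × 10^-5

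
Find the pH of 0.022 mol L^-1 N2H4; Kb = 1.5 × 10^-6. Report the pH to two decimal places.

pH = 10.26

N2H4 + H2O ⇌ N2H5+ + OH-
From the ICE table, Kb = [OH-]²/(0.022 − [OH-]) = 1.5 × 10^-6.
Neglecting [OH-] in the denominator: [OH-] = √(1.5 × 10^-6 × 0.022) = 1.82 × 10^-4 M
pOH = 3.74, so pH = 14.00 − pOH = 10.26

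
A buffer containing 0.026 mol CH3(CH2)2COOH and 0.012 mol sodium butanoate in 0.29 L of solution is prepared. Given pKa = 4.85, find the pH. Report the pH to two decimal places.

pH = 4.51

Henderson–Hasselbalch: pH = pKa + log([CH3(CH2)2COO-]/[CH3(CH2)2COOH]) = 4.85 + log(0.012/0.026)
pH = 4.85 + (-0.336) = 4.51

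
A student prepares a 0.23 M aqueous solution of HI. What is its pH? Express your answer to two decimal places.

HI is a strong acid and dissociates completely, so [H+] = 0.23 M.
pH = -log(0.23) = 0.64

pH = 0.64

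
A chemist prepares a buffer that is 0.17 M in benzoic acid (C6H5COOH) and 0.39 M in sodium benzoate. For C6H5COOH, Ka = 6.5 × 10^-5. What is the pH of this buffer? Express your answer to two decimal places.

pKa = −log(6.5 × 10^-5) = 4.187
Using pH = pKa + log([base]/[acid]) with [base]/[acid] = 0.39/0.17:
pH = 4.187 + (+0.361) = 4.55

pH = 4.55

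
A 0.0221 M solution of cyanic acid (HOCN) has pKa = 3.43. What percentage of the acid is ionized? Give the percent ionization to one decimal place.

HOCN ⇌ OCN- + H+; let x = [H+] at equilibrium.
Ka = 10^(−3.43) = 3.72 × 10^-4
Solve x² + 0.000372x − 8.22e-06 = 0 → x = 2.69 × 10^-3 M
Fraction ionized = 2.69 × 10^-3 / 0.0221 = 0.1217 → 12.2%

12.2%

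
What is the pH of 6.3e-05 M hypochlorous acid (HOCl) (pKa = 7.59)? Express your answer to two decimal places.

HOCl ⇌ OCl- + H+
Ka = 10^(−7.59) = 2.57 × 10^-8
Let x = [H+] at equilibrium. Ka = x²/(6.3e-05 − x).
Since Ka ≪ C₀, x ≈ √(Ka·C₀) = 1.27 × 10^-6 M.
pH = −log[H+] = −log(1.27 × 10^-6) = 5.90

pH = 5.90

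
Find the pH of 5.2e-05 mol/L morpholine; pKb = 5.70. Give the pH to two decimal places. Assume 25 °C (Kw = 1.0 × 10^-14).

pH = 8.97

C4H8ONH + H2O ⇌ C4H8ONH2+ + OH-
Kb = 10^(−5.70) = 2.00 × 10^-6
Kb = x²/(5.2e-05 − x) = 2.00 × 10^-6
Here C₀/Kb ≈ 26, so the small-x approximation fails. Use the quadratic:
x = [−2e-06 + √(2e-06² + 4.16e-10)]/2 = 9.25 × 10^-6 M
pOH = 5.03, so pH = 14.00 − pOH = 8.97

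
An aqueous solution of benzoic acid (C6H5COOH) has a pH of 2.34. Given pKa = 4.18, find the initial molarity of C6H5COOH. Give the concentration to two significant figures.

[H+] = 10^(-2.34) = 4.57 × 10^-3 M = x
Ka = 10^(−4.18) = 6.61 × 10^-5
Ka = x²/(C₀ − x) ⇒ C₀ = x + x²/Ka
C₀ = 4.57 × 10^-3 + (4.57 × 10^-3)²/(6.61 × 10^-5) = 3.21 × 10^-1 M

C₀ = 3.2 × 10^-1 M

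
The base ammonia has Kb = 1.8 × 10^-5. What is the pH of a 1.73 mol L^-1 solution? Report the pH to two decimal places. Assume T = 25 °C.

pH = 11.75

NH3 + H2O ⇌ NH4+ + OH-
From the ICE table, Kb = x²/(1.73 − x) = 1.8 × 10^-5.
Neglecting x in the denominator: x = √(1.8 × 10^-5 × 1.73) = 5.58 × 10^-3 M
(x/C₀ = 0.32% < 5%, so the approximation holds.)
pOH = 2.25, so pH = 14.00 − pOH = 11.75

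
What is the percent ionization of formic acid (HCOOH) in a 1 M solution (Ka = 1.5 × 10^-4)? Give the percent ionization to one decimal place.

HCOOH ⇌ HCOO- + H+; let x = [H+] at equilibrium.
x ≈ √(Ka·C₀) = √(1.5 × 10^-4 × 1) = 1.22 × 10^-2 M
% ionization = x/C₀ × 100% = 1.22 × 10^-2/1 × 100% = 1.2%

1.2%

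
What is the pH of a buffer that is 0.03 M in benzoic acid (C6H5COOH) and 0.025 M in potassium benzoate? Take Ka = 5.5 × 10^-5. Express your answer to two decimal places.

pKa = −log(5.5 × 10^-5) = 4.260
pH = pKa + log([A⁻]/[HA]) = 4.260 + log(0.025/0.03)
pH = 4.260 + (-0.079) = 4.18

pH = 4.18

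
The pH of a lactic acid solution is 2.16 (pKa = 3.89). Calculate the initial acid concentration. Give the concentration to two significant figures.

[H+] = 10^(-2.16) = 6.92 × 10^-3 M = x
Ka = 10^(−3.89) = 1.29 × 10^-4
Ka = x²/(C₀ − x) ⇒ C₀ = x + x²/Ka
C₀ = 6.92 × 10^-3 + (6.92 × 10^-3)²/(1.29 × 10^-4) = 3.78 × 10^-1 M

C₀ = 3.8 × 10^-1 M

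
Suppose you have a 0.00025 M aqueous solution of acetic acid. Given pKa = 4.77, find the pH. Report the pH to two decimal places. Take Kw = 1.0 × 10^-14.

pH = 4.24

CH3COOH ⇌ CH3COO- + H+
Ka = 10^(−4.77) = 1.70 × 10^-5
Ka = x²/(0.00025 − x) = 1.70 × 10^-5
x is not negligible relative to C₀; solve x² + 1.7e-05·x − 4.25e-09 = 0.
x = (−Ka + √(Ka² + 4·Ka·C₀))/2 = 5.72 × 10^-5 M
pH = −log(5.72 × 10^-5) = 4.24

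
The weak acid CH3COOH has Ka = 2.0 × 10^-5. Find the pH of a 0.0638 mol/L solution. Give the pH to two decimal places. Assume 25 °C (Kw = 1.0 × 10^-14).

pH = 2.95

CH3COOH ⇌ CH3COO- + H+
From the ICE table, Ka = [H+]²/(0.0638 − [H+]) = 2.0 × 10^-5.
Since Ka ≪ C₀, [H+] ≈ √(Ka·C₀) = 1.13 × 10^-3 M.
pH = −log[H+] = −log(1.13 × 10^-3) = 2.95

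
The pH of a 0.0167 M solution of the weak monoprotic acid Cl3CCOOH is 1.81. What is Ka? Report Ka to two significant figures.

Ka = 2.0 × 10^-1

[H+] = 10^(-1.81) = 1.55 × 10^-2 M
At equilibrium [HA] = 0.0167 − 1.55 × 10^-2 = 1.20 × 10^-3 M
Ka = [H+][A-]/[HA] = (1.55 × 10^-2)² / 1.20 × 10^-3 = 2.0 × 10^-1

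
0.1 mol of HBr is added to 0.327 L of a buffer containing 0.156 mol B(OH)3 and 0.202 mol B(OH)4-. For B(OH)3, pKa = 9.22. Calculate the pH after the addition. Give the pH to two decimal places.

pH = 8.82

Added H+ converts B(OH)4- to B(OH)3: B(OH)3 → 0.256 mol, B(OH)4- → 0.102 mol.
pH = pKa + log(n_B(OH)4-/n_B(OH)3) = 9.22 + log(0.102/0.256) = 9.22 + (-0.400)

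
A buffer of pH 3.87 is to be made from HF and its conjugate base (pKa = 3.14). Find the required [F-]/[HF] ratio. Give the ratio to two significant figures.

pH = pKa + log(r) ⇒ log(r) = 3.87 − 3.14 = +0.73
r = [F-]/[HF] = 10^(+0.73) = 5.37

ratio = 5.4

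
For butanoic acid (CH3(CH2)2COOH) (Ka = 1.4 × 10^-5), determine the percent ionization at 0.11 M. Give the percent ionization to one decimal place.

1.1%

CH3(CH2)2COOH ⇌ CH3(CH2)2COO- + H+; let x = [H+] at equilibrium.
x ≈ √(Ka·C₀) = √(1.4 × 10^-5 × 0.11) = 1.24 × 10^-3 M
% ionization = x/C₀ × 100% = 1.24 × 10^-3/0.11 × 100% = 1.1%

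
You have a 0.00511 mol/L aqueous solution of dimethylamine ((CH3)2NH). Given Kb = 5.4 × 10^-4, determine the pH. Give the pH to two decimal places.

pH = 11.15

(CH3)2NH + H2O ⇌ (CH3)2NH2+ + OH-
From the ICE table, Kb = x²/(0.00511 − x) = 5.4 × 10^-4.
Here C₀/Kb ≈ 9.46, so the small-x approximation fails. Use the quadratic:
x = [−0.00054 + √(0.00054² + 1.1e-05)]/2 = 1.41 × 10^-3 M
pOH = −log(1.41 × 10^-3) = 2.85; pH = 14.00 − 2.85 = 11.15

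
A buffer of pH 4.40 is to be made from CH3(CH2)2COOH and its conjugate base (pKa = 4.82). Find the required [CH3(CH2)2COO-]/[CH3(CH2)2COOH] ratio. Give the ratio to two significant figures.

pH = pKa + log(r) ⇒ log(r) = 4.40 − 4.82 = -0.42
r = [CH3(CH2)2COO-]/[CH3(CH2)2COOH] = 10^(-0.42) = 0.38

ratio = 0.38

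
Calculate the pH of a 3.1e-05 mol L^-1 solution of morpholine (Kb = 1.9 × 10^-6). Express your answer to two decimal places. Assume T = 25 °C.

pH = 8.83

C4H8ONH + H2O ⇌ C4H8ONH2+ + OH-
Let x = [OH-] at equilibrium. Kb = x²/(3.1e-05 − x).
The 5% rule fails; solving x² + Kb·x − Kb·C₀ = 0 exactly:
x = (−Kb + √(Kb² + 4·Kb·C₀))/2 = 6.78 × 10^-6 M
pOH = 5.17, so pH = 14.00 − pOH = 8.83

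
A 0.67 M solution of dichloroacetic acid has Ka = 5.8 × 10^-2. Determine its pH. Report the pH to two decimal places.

pH = 0.77

Cl2CHCOOH ⇌ Cl2CHCOO- + H+
Ka = [H+]²/(0.67 − [H+]) = 5.8 × 10^-2
The 5% rule fails; solving [H+]² + Ka·[H+] − Ka·C₀ = 0 exactly:
[H+] = (−Ka + √(Ka² + 4·Ka·C₀))/2 = 1.70 × 10^-1 M
pH = −log(1.70 × 10^-1) = 0.77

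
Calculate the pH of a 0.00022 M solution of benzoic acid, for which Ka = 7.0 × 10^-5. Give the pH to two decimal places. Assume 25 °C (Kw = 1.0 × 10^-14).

pH = 4.03

C6H5COOH ⇌ C6H5COO- + H+
From the ICE table, Ka = [H+]²/(0.00022 − [H+]) = 7.0 × 10^-5.
[H+] is not negligible relative to C₀; solve [H+]² + 7e-05·[H+] − 1.54e-08 = 0.
[H+] = (−Ka + √(Ka² + 4·Ka·C₀))/2 = 9.39 × 10^-5 M
pH = −log[H+] = −log(9.39 × 10^-5) = 4.03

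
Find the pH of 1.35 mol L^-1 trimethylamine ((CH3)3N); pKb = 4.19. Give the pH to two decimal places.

(CH3)3N + H2O ⇌ (CH3)3NH+ + OH-
Kb = 10^(−4.19) = 6.46 × 10^-5
Let x = [OH-] at equilibrium. Kb = x²/(1.35 − x).
Assume x ≪ 1.35: x ≈ √(6.46 × 10^-5 × 1.35) = 9.34 × 10^-3 M
pOH = 2.03, so pH = 14.00 − pOH = 11.97

pH = 11.97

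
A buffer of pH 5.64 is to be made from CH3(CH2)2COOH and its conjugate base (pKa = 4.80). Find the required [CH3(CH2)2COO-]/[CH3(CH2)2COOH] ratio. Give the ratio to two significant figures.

ratio = 6.9

pH = pKa + log(r) ⇒ log(r) = 5.64 − 4.80 = +0.84
r = [CH3(CH2)2COO-]/[CH3(CH2)2COOH] = 10^(+0.84) = 6.92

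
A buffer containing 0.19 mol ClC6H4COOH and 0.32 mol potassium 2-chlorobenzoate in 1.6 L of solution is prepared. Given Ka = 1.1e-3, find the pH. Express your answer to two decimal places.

pKa = −log(1.1 × 10^-3) = 2.959
Using pH = pKa + log([base]/[acid]) with [base]/[acid] = 0.32/0.19:
pH = 2.959 + (+0.226) = 3.19

pH = 3.19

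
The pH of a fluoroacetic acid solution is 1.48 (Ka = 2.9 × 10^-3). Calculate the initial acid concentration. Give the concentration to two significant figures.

C₀ = 4.1 × 10^-1 M

[H+] = 10^(-1.48) = 3.31 × 10^-2 M = x
Ka = x²/(C₀ − x) ⇒ C₀ = x + x²/Ka
C₀ = 3.31 × 10^-2 + (3.31 × 10^-2)²/(2.9 × 10^-3) = 4.11 × 10^-1 M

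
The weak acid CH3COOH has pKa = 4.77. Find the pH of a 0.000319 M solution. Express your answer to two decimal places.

pH = 4.18

CH3COOH ⇌ CH3COO- + H+
Ka = 10^(−4.77) = 1.70 × 10^-5
Ka = x²/(0.000319 − x) = 1.70 × 10^-5
The 5% rule fails; solving x² + Ka·x − Ka·C₀ = 0 exactly:
x = (−Ka + √(Ka² + 4·Ka·C₀))/2 = 6.56 × 10^-5 M
pH = −log[H+] = −log(6.56 × 10^-5) = 4.18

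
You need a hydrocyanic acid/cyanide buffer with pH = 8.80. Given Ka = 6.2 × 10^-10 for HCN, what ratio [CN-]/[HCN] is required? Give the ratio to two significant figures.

pKa = -log(6.2 × 10^-10) = 9.208
pH = pKa + log(r) ⇒ log(r) = 8.80 − 9.208 = -0.408
r = [CN-]/[HCN] = 10^(-0.408) = 0.391

ratio = 0.39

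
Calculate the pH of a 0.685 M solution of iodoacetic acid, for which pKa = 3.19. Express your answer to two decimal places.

pH = 1.68

ICH2COOH ⇌ ICH2COO- + H+
Ka = 10^(−3.19) = 6.46 × 10^-4
Ka = x²/(0.685 − x) = 6.46 × 10^-4
Assume x ≪ 0.685: x ≈ √(6.46 × 10^-4 × 0.685) = 2.10 × 10^-2 M
Check: 3.1% ionized — well under 5%, approximation valid.
pH = −log[H+] = −log(2.10 × 10^-2) = 1.68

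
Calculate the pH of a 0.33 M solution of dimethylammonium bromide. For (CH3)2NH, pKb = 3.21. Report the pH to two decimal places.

pH = 5.64

(CH3)2NH2+ is the conjugate acid of the weak base (CH3)2NH.
Kb = 10^(−3.21) = 6.17 × 10^-4
Ka = Kw/Kb = 1.0×10^-14 / 6.17 × 10^-4 = 1.62 × 10^-11
From the ICE table, Ka = [H+]²/(0.33 − [H+]) = 1.62 × 10^-11.
Since Ka ≪ C₀, [H+] ≈ √(Ka·C₀) = 2.31 × 10^-6 M.
pH = −log(2.31 × 10^-6) = 5.64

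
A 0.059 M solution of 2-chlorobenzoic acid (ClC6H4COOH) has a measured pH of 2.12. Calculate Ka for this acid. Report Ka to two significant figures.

[H+] = 10^(-2.12) = 7.59 × 10^-3 M
At equilibrium [HA] = 0.059 − 7.59 × 10^-3 = 5.14 × 10^-2 M
Ka = [H+][A-]/[HA] = (7.59 × 10^-3)² / 5.14 × 10^-2 = 1.1 × 10^-3

Ka = 1.1 × 10^-3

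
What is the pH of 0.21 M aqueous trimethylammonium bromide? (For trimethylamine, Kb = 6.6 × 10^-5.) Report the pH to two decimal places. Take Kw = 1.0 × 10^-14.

(CH3)3NH+ is the conjugate acid of the weak base (CH3)3N.
Ka = Kw/Kb = 1.0×10^-14 / 6.6 × 10^-5 = 1.52 × 10^-10
From the ICE table, Ka = [H+]²/(0.21 − [H+]) = 1.52 × 10^-10.
Since Ka ≪ C₀, [H+] ≈ √(Ka·C₀) = 5.65 × 10^-6 M.
([H+]/C₀ = 0.0027% < 5%, so the approximation holds.)
pH = −log(5.65 × 10^-6) = 5.25

pH = 5.25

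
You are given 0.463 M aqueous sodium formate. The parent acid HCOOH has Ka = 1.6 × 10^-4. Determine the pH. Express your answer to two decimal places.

HCOO- is the conjugate base of the weak acid HCOOH.
Kb = Kw/Ka = 1.0×10^-14 / 1.6 × 10^-4 = 6.25 × 10^-11
Kb = [OH-]²/(0.463 − [OH-]) = 6.25 × 10^-11
Since Kb ≪ C₀, [OH-] ≈ √(Kb·C₀) = 5.38 × 10^-6 M.
([OH-]/C₀ = 0.0012% < 5%, so the approximation holds.)
pOH = 5.27, so pH = 14.00 − pOH = 8.73

pH = 8.73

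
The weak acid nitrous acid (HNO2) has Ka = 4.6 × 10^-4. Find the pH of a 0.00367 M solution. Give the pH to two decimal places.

pH = 2.96

HNO2 ⇌ NO2- + H+
From the ICE table, Ka = [H+]²/(0.00367 − [H+]) = 4.6 × 10^-4.
The 5% rule fails; solving [H+]² + Ka·[H+] − Ka·C₀ = 0 exactly:
[H+] = [−0.00046 + √(0.00046² + 6.75e-06)]/2 = 1.09 × 10^-3 M
pH = −log(1.09 × 10^-3) = 2.96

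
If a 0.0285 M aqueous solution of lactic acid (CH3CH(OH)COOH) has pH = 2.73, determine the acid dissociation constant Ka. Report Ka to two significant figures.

[H+] = 10^(-2.73) = 1.86 × 10^-3 M
At equilibrium [HA] = 0.0285 − 1.86 × 10^-3 = 2.66 × 10^-2 M
Ka = [H+][A-]/[HA] = (1.86 × 10^-3)² / 2.66 × 10^-2 = 1.3 × 10^-4

Ka = 1.3 × 10^-4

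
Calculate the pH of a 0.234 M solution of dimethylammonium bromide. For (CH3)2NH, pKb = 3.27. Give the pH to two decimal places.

(CH3)2NH2+ is the conjugate acid of the weak base (CH3)2NH.
Kb = 10^(−3.27) = 5.37 × 10^-4
Ka = Kw/Kb = 1.0×10^-14 / 5.37 × 10^-4 = 1.86 × 10^-11
From the ICE table, Ka = [H+]²/(0.234 − [H+]) = 1.86 × 10^-11.
Neglecting [H+] in the denominator: [H+] = √(1.86 × 10^-11 × 0.234) = 2.09 × 10^-6 M
([H+]/C₀ = 0.00089% < 5%, so the approximation holds.)
pH = −log[H+] = −log(2.09 × 10^-6) = 5.68

pH = 5.68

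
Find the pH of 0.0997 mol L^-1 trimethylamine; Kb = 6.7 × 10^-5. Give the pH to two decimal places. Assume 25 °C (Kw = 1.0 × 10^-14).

pH = 11.41

(CH3)3N + H2O ⇌ (CH3)3NH+ + OH-
From the ICE table, Kb = [OH-]²/(0.0997 − [OH-]) = 6.7 × 10^-5.
Neglecting [OH-] in the denominator: [OH-] = √(6.7 × 10^-5 × 0.0997) = 2.58 × 10^-3 M
pOH = −log(2.58 × 10^-3) = 2.59; pH = 14.00 − 2.59 = 11.41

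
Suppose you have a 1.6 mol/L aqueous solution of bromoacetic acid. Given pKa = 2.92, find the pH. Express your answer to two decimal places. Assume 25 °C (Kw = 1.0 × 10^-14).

pH = 1.36

BrCH2COOH ⇌ BrCH2COO- + H+
Ka = 10^(−2.92) = 1.20 × 10^-3
From the ICE table, Ka = [H+]²/(1.6 − [H+]) = 1.20 × 10^-3.
Since Ka ≪ C₀, [H+] ≈ √(Ka·C₀) = 4.38 × 10^-2 M.
pH = −log[H+] = −log(4.38 × 10^-2) = 1.36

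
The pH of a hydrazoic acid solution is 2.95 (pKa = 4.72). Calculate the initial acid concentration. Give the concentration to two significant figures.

C₀ = 6.7 × 10^-2 M

[H+] = 10^(-2.95) = 1.12 × 10^-3 M = x
Ka = 10^(−4.72) = 1.91 × 10^-5
Ka = x²/(C₀ − x) ⇒ C₀ = x + x²/Ka
C₀ = 1.12 × 10^-3 + (1.12 × 10^-3)²/(1.91 × 10^-5) = 6.68 × 10^-2 M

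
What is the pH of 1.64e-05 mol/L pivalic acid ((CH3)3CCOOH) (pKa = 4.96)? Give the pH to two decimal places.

(CH3)3CCOOH ⇌ (CH3)3CCOO- + H+
Ka = 10^(−4.96) = 1.10 × 10^-5
Ka = [H+]²/(1.64e-05 − [H+]) = 1.10 × 10^-5
The 5% rule fails; solving [H+]² + Ka·[H+] − Ka·C₀ = 0 exactly:
[H+] = [−1.1e-05 + √(1.1e-05² + 7.22e-10)]/2 = 9.01 × 10^-6 M
pH = −log(9.01 × 10^-6) = 5.05

pH = 5.05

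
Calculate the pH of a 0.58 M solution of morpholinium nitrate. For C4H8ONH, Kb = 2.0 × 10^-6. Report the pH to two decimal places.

pH = 4.27

C4H8ONH2+ is the conjugate acid of the weak base C4H8ONH.
Ka = Kw/Kb = 1.0×10^-14 / 2.0 × 10^-6 = 5.00 × 10^-9
From the ICE table, Ka = x²/(0.58 − x) = 5.00 × 10^-9.
Neglecting x in the denominator: x = √(5.00 × 10^-9 × 0.58) = 5.39 × 10^-5 M
Check: 0.0093% ionized — well under 5%, approximation valid.
pH = −log[H+] = −log(5.39 × 10^-5) = 4.27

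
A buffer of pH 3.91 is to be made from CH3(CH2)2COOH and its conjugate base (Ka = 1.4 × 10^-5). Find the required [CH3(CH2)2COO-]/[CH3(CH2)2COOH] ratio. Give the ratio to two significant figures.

pKa = -log(1.4 × 10^-5) = 4.854
pH = pKa + log(r) ⇒ log(r) = 3.91 − 4.854 = -0.944
r = [CH3(CH2)2COO-]/[CH3(CH2)2COOH] = 10^(-0.944) = 0.114

ratio = 0.11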